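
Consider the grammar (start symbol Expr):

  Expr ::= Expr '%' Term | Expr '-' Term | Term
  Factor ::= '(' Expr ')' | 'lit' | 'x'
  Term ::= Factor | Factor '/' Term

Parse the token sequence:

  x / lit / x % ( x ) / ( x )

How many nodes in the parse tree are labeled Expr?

4

[Expr [Expr [Term [Factor x] / [Term [Factor lit] / [Term [Factor x]]]]] % [Term [Factor ( [Expr [Term [Factor x]]] )] / [Term [Factor ( [Expr [Term [Factor x]]] )]]]]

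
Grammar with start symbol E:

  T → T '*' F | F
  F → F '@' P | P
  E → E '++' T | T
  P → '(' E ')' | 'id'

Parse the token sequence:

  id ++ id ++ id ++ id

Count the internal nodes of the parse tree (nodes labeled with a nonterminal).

16

[E [E [E [E [T [F [P id]]]] ++ [T [F [P id]]]] ++ [T [F [P id]]]] ++ [T [F [P id]]]]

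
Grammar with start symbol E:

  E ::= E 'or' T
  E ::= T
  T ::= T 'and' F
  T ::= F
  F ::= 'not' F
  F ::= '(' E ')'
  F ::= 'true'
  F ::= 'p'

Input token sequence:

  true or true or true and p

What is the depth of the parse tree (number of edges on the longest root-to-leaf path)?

[E [E [E [T [F true]]] or [T [F true]]] or [T [T [F true]] and [F p]]]

5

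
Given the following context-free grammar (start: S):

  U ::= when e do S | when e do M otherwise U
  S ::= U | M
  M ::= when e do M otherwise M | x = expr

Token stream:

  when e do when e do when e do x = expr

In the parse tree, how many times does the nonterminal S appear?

[S [U when e do [S [U when e do [S [U when e do [S [M x = expr]]]]]]]]

4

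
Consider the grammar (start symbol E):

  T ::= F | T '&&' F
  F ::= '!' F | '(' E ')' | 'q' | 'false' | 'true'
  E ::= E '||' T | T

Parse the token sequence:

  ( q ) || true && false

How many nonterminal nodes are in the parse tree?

11

[E [E [T [F ( [E [T [F q]]] )]]] || [T [T [F true]] && [F false]]]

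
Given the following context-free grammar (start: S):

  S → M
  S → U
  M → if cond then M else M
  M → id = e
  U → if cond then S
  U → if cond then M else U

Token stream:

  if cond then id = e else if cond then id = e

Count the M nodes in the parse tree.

2

[S [U if cond then [M id = e] else [U if cond then [S [M id = e]]]]]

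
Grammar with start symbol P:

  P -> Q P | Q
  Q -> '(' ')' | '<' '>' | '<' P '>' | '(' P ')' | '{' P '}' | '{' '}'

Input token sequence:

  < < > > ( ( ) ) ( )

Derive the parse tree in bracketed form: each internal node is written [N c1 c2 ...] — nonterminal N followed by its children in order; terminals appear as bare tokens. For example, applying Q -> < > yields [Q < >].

[P [Q < [P [Q < >]] >] [P [Q ( [P [Q ( )]] )] [P [Q ( )]]]]

P
Q P
< P > P
< Q > P
< < > > P
< < > > Q P
< < > > ( P ) P
< < > > ( Q ) P
< < > > ( ( ) ) P
< < > > ( ( ) ) Q
< < > > ( ( ) ) ( )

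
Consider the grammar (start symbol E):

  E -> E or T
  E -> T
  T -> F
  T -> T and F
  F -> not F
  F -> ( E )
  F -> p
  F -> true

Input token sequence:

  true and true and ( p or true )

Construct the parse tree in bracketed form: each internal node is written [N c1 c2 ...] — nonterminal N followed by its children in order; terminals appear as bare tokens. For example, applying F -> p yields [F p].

[E [T [T [T [F true]] and [F true]] and [F ( [E [E [T [F p]]] or [T [F true]]] )]]]

E
T
T and F
T and F and F
F and F and F
true and F and F
true and true and F
true and true and ( E )
true and true and ( E or T )
true and true and ( T or T )
true and true and ( F or T )
true and true and ( p or T )
true and true and ( p or F )
true and true and ( p or true )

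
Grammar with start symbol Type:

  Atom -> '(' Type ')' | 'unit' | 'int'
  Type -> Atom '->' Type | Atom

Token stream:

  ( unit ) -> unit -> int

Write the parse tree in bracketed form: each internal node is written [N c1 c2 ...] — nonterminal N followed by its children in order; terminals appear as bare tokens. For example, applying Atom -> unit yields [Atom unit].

Type
Atom -> Type
( Type ) -> Type
( Atom ) -> Type
( unit ) -> Type
( unit ) -> Atom -> Type
( unit ) -> unit -> Type
( unit ) -> unit -> Atom
( unit ) -> unit -> int

[Type [Atom ( [Type [Atom unit]] )] -> [Type [Atom unit] -> [Type [Atom int]]]]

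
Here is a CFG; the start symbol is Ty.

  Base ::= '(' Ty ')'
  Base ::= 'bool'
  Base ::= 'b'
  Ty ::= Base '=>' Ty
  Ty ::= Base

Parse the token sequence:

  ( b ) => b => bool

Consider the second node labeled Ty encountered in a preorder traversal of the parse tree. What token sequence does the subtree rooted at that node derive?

b

[Ty [Base ( [Ty [Base b]] )] => [Ty [Base b] => [Ty [Base bool]]]]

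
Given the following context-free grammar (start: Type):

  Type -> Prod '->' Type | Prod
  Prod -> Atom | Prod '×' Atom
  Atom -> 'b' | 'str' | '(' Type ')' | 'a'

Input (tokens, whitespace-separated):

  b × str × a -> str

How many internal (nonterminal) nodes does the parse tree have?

[Type [Prod [Prod [Prod [Atom b]] × [Atom str]] × [Atom a]] -> [Type [Prod [Atom str]]]]

10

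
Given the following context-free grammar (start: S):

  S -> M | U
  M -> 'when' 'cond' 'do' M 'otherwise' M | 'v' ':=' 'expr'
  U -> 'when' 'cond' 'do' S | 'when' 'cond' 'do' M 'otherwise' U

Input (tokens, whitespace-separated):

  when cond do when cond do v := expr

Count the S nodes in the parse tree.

3

[S [U when cond do [S [U when cond do [S [M v := expr]]]]]]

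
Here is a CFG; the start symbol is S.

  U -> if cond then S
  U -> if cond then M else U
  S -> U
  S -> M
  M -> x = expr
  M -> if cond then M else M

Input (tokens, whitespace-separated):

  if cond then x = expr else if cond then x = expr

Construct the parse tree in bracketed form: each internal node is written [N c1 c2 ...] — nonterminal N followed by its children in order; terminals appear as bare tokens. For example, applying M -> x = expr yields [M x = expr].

[S [U if cond then [M x = expr] else [U if cond then [S [M x = expr]]]]]

S
U
if cond then M else U
if cond then x = expr else U
if cond then x = expr else if cond then S
if cond then x = expr else if cond then M
if cond then x = expr else if cond then x = expr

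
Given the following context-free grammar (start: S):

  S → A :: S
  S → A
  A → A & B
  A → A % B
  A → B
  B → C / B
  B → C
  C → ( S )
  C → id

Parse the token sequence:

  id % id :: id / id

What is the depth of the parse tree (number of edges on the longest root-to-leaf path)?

6

[S [A [A [B [C id]]] % [B [C id]]] :: [S [A [B [C id] / [B [C id]]]]]]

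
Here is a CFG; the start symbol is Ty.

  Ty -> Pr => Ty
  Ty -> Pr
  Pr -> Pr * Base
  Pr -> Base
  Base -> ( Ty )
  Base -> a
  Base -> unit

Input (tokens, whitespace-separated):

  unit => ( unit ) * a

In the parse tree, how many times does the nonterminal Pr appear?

4

[Ty [Pr [Base unit]] => [Ty [Pr [Pr [Base ( [Ty [Pr [Base unit]]] )]] * [Base a]]]]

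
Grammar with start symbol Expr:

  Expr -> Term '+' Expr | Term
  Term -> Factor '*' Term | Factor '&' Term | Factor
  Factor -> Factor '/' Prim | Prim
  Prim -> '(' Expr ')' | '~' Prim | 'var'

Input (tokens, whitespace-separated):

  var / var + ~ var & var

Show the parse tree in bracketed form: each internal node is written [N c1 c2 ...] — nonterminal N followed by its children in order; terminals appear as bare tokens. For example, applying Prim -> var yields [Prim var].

[Expr [Term [Factor [Factor [Prim var]] / [Prim var]]] + [Expr [Term [Factor [Prim ~ [Prim var]]] & [Term [Factor [Prim var]]]]]]

Expr
Term + Expr
Factor + Expr
Factor / Prim + Expr
Prim / Prim + Expr
var / Prim + Expr
var / var + Expr
var / var + Term
var / var + Factor & Term
var / var + Prim & Term
var / var + ~ Prim & Term
var / var + ~ var & Term
var / var + ~ var & Factor
var / var + ~ var & Prim
var / var + ~ var & var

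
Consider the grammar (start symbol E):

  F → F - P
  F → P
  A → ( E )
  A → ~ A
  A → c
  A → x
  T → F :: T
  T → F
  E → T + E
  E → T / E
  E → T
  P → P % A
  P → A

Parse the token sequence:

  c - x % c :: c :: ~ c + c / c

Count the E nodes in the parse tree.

[E [T [F [F [P [A c]]] - [P [P [A x]] % [A c]]] :: [T [F [P [A c]]] :: [T [F [P [A ~ [A c]]]]]]] + [E [T [F [P [A c]]]] / [E [T [F [P [A c]]]]]]]

3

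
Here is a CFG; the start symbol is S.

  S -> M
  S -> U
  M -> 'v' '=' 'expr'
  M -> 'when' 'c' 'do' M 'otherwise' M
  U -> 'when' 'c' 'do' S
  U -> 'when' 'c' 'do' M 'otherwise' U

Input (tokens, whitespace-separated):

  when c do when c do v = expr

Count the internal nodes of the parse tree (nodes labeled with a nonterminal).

[S [U when c do [S [U when c do [S [M v = expr]]]]]]

6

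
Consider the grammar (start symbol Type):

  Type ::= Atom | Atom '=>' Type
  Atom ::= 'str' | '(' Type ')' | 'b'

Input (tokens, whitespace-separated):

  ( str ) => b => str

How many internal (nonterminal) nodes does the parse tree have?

[Type [Atom ( [Type [Atom str]] )] => [Type [Atom b] => [Type [Atom str]]]]

8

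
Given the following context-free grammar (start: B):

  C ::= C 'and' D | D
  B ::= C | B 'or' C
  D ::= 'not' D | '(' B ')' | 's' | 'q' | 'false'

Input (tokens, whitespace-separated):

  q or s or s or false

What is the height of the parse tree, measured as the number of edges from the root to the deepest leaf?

6

[B [B [B [B [C [D q]]] or [C [D s]]] or [C [D s]]] or [C [D false]]]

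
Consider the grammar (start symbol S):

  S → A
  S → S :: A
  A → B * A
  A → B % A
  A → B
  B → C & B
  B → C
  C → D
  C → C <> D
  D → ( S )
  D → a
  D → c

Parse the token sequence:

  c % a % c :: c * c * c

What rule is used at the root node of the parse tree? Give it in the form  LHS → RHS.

[S [S [A [B [C [D c]]] % [A [B [C [D a]]] % [A [B [C [D c]]]]]]] :: [A [B [C [D c]]] * [A [B [C [D c]]] * [A [B [C [D c]]]]]]]

S → S :: A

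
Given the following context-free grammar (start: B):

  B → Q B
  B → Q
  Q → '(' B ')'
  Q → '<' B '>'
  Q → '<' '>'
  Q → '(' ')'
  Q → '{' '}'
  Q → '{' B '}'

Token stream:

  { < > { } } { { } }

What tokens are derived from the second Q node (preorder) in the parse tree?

[B [Q { [B [Q < >] [B [Q { }]]] }] [B [Q { [B [Q { }]] }]]]

< >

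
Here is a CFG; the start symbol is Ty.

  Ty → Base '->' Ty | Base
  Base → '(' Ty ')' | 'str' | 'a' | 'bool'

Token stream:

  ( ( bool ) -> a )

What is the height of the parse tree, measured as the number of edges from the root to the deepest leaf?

[Ty [Base ( [Ty [Base ( [Ty [Base bool]] )] -> [Ty [Base a]]] )]]

6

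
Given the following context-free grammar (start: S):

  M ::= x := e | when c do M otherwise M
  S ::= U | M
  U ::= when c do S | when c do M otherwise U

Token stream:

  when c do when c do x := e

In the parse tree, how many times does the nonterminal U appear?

[S [U when c do [S [U when c do [S [M x := e]]]]]]

2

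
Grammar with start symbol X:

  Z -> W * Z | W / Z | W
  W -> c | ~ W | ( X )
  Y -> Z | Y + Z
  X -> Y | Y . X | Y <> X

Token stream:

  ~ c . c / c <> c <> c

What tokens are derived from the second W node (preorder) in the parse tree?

c

[X [Y [Z [W ~ [W c]]]] . [X [Y [Z [W c] / [Z [W c]]]] <> [X [Y [Z [W c]]] <> [X [Y [Z [W c]]]]]]]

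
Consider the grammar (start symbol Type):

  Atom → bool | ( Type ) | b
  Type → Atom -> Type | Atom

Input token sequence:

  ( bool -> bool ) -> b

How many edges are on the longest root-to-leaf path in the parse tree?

[Type [Atom ( [Type [Atom bool] -> [Type [Atom bool]]] )] -> [Type [Atom b]]]

5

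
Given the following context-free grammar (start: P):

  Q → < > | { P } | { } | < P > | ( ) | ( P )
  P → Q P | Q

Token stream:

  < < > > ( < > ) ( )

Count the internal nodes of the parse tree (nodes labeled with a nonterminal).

[P [Q < [P [Q < >]] >] [P [Q ( [P [Q < >]] )] [P [Q ( )]]]]

10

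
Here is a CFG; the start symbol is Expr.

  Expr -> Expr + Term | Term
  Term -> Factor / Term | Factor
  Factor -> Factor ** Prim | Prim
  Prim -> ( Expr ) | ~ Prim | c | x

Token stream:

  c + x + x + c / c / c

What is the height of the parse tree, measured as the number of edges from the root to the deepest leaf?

[Expr [Expr [Expr [Expr [Term [Factor [Prim c]]]] + [Term [Factor [Prim x]]]] + [Term [Factor [Prim x]]]] + [Term [Factor [Prim c]] / [Term [Factor [Prim c]] / [Term [Factor [Prim c]]]]]]

7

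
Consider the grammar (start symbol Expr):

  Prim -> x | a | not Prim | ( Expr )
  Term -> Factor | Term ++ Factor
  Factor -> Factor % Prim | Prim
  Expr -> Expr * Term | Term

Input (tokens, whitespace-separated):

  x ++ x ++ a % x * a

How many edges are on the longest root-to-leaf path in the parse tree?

7

[Expr [Expr [Term [Term [Term [Factor [Prim x]]] ++ [Factor [Prim x]]] ++ [Factor [Factor [Prim a]] % [Prim x]]]] * [Term [Factor [Prim a]]]]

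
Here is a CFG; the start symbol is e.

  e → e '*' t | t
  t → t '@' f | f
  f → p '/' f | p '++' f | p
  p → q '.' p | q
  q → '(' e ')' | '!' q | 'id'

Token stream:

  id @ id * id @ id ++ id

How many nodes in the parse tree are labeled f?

[e [e [t [t [f [p [q id]]]] @ [f [p [q id]]]]] * [t [t [f [p [q id]]]] @ [f [p [q id]] ++ [f [p [q id]]]]]]

5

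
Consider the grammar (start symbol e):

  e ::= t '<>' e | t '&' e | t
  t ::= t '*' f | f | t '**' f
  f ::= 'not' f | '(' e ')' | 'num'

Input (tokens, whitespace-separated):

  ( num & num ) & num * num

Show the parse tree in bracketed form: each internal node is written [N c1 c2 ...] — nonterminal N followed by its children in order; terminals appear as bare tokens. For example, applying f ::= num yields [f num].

[e [t [f ( [e [t [f num]] & [e [t [f num]]]] )]] & [e [t [t [f num]] * [f num]]]]

e
t & e
f & e
( e ) & e
( t & e ) & e
( f & e ) & e
( num & e ) & e
( num & t ) & e
( num & f ) & e
( num & num ) & e
( num & num ) & t
( num & num ) & t * f
( num & num ) & f * f
( num & num ) & num * f
( num & num ) & num * num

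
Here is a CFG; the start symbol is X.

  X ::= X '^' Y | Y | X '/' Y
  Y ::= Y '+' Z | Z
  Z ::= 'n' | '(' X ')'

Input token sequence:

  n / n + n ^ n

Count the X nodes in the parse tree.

[X [X [X [Y [Z n]]] / [Y [Y [Z n]] + [Z n]]] ^ [Y [Z n]]]

3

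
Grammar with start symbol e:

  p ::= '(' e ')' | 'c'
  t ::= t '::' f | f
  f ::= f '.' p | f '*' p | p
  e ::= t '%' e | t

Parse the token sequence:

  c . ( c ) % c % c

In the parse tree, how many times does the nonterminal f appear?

5

[e [t [f [f [p c]] . [p ( [e [t [f [p c]]]] )]]] % [e [t [f [p c]]] % [e [t [f [p c]]]]]]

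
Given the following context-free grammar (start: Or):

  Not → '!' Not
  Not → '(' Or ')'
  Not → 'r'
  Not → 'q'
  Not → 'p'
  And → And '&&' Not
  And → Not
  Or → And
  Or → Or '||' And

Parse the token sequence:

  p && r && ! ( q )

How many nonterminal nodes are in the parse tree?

11

[Or [And [And [And [Not p]] && [Not r]] && [Not ! [Not ( [Or [And [Not q]]] )]]]]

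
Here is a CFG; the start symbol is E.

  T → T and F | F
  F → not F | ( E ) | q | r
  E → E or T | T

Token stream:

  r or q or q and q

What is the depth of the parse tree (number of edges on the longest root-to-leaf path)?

[E [E [E [T [F r]]] or [T [F q]]] or [T [T [F q]] and [F q]]]

5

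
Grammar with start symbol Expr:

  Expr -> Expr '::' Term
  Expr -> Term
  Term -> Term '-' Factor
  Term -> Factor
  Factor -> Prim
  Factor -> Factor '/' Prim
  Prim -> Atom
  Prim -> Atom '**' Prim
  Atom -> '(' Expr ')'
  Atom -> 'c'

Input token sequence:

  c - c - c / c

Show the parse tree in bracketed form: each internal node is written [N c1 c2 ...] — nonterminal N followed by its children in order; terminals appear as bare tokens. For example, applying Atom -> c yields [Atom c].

[Expr [Term [Term [Term [Factor [Prim [Atom c]]]] - [Factor [Prim [Atom c]]]] - [Factor [Factor [Prim [Atom c]]] / [Prim [Atom c]]]]]

Expr
Term
Term - Factor
Term - Factor - Factor
Factor - Factor - Factor
Prim - Factor - Factor
Atom - Factor - Factor
c - Factor - Factor
c - Prim - Factor
c - Atom - Factor
c - c - Factor
c - c - Factor / Prim
c - c - Prim / Prim
c - c - Atom / Prim
c - c - c / Prim
c - c - c / Atom
c - c - c / c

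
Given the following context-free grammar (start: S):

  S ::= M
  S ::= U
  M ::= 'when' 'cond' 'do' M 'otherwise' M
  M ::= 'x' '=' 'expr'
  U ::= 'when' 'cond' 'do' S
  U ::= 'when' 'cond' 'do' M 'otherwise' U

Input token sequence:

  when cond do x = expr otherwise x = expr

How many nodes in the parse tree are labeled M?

[S [M when cond do [M x = expr] otherwise [M x = expr]]]

3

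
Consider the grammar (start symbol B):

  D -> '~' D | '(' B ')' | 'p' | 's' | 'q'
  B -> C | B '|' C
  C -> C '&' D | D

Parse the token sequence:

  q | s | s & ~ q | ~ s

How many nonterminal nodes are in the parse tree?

[B [B [B [B [C [D q]]] | [C [D s]]] | [C [C [D s]] & [D ~ [D q]]]] | [C [D ~ [D s]]]]

16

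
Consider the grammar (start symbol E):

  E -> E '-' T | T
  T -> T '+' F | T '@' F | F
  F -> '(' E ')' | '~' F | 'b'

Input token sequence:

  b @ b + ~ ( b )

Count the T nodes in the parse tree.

4

[E [T [T [T [F b]] @ [F b]] + [F ~ [F ( [E [T [F b]]] )]]]]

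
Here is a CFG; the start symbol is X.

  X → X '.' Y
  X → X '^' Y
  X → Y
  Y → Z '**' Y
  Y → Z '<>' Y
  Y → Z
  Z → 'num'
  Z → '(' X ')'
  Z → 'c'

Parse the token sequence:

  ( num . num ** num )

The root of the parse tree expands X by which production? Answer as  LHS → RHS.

X → Y

[X [Y [Z ( [X [X [Y [Z num]]] . [Y [Z num] ** [Y [Z num]]]] )]]]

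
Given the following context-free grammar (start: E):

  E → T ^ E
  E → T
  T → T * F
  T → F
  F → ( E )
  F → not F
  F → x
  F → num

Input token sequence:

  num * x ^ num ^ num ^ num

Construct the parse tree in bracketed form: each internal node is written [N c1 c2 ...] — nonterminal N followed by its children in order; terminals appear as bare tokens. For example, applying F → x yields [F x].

E
T ^ E
T * F ^ E
F * F ^ E
num * F ^ E
num * x ^ E
num * x ^ T ^ E
num * x ^ F ^ E
num * x ^ num ^ E
num * x ^ num ^ T ^ E
num * x ^ num ^ F ^ E
num * x ^ num ^ num ^ E
num * x ^ num ^ num ^ T
num * x ^ num ^ num ^ F
num * x ^ num ^ num ^ num

[E [T [T [F num]] * [F x]] ^ [E [T [F num]] ^ [E [T [F num]] ^ [E [T [F num]]]]]]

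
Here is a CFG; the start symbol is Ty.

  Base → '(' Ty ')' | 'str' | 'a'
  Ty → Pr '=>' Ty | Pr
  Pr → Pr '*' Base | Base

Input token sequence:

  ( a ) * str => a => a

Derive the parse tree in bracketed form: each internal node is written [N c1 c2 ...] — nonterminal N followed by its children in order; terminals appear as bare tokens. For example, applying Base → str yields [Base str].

[Ty [Pr [Pr [Base ( [Ty [Pr [Base a]]] )]] * [Base str]] => [Ty [Pr [Base a]] => [Ty [Pr [Base a]]]]]

Ty
Pr => Ty
Pr * Base => Ty
Base * Base => Ty
( Ty ) * Base => Ty
( Pr ) * Base => Ty
( Base ) * Base => Ty
( a ) * Base => Ty
( a ) * str => Ty
( a ) * str => Pr => Ty
( a ) * str => Base => Ty
( a ) * str => a => Ty
( a ) * str => a => Pr
( a ) * str => a => Base
( a ) * str => a => a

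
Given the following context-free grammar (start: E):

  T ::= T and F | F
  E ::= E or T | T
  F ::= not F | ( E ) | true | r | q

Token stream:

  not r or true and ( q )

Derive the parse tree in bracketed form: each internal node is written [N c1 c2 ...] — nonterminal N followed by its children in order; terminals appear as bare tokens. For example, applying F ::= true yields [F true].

E
E or T
T or T
F or T
not F or T
not r or T
not r or T and F
not r or F and F
not r or true and F
not r or true and ( E )
not r or true and ( T )
not r or true and ( F )
not r or true and ( q )

[E [E [T [F not [F r]]]] or [T [T [F true]] and [F ( [E [T [F q]]] )]]]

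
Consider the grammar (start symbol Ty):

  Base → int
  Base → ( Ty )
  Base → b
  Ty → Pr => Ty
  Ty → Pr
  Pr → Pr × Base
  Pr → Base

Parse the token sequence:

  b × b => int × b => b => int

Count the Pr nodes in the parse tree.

[Ty [Pr [Pr [Base b]] × [Base b]] => [Ty [Pr [Pr [Base int]] × [Base b]] => [Ty [Pr [Base b]] => [Ty [Pr [Base int]]]]]]

6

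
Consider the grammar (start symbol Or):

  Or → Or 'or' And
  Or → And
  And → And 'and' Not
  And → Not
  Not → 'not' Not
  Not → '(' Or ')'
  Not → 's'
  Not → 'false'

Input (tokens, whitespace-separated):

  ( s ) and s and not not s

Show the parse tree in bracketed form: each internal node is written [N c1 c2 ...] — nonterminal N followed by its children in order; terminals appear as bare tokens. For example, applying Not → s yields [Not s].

Or
And
And and Not
And and Not and Not
Not and Not and Not
( Or ) and Not and Not
( And ) and Not and Not
( Not ) and Not and Not
( s ) and Not and Not
( s ) and s and Not
( s ) and s and not Not
( s ) and s and not not Not
( s ) and s and not not s

[Or [And [And [And [Not ( [Or [And [Not s]]] )]] and [Not s]] and [Not not [Not not [Not s]]]]]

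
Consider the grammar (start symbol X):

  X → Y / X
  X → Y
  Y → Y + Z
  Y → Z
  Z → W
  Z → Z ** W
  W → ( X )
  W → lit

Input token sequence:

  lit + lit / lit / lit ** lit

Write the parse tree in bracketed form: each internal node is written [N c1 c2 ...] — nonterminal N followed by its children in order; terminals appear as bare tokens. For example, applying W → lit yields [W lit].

X
Y / X
Y + Z / X
Z + Z / X
W + Z / X
lit + Z / X
lit + W / X
lit + lit / X
lit + lit / Y / X
lit + lit / Z / X
lit + lit / W / X
lit + lit / lit / X
lit + lit / lit / Y
lit + lit / lit / Z
lit + lit / lit / Z ** W
lit + lit / lit / W ** W
lit + lit / lit / lit ** W
lit + lit / lit / lit ** lit

[X [Y [Y [Z [W lit]]] + [Z [W lit]]] / [X [Y [Z [W lit]]] / [X [Y [Z [Z [W lit]] ** [W lit]]]]]]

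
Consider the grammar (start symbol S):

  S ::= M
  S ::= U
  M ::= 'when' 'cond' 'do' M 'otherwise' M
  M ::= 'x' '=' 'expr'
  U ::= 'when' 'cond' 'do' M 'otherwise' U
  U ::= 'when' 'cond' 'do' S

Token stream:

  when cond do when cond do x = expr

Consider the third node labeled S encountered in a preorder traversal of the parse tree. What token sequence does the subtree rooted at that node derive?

x = expr

[S [U when cond do [S [U when cond do [S [M x = expr]]]]]]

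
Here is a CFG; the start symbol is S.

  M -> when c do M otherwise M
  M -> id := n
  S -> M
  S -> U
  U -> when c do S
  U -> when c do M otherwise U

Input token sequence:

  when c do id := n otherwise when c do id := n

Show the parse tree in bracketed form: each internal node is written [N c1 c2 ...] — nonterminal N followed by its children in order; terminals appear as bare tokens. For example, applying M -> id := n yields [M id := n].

S
U
when c do M otherwise U
when c do id := n otherwise U
when c do id := n otherwise when c do S
when c do id := n otherwise when c do M
when c do id := n otherwise when c do id := n

[S [U when c do [M id := n] otherwise [U when c do [S [M id := n]]]]]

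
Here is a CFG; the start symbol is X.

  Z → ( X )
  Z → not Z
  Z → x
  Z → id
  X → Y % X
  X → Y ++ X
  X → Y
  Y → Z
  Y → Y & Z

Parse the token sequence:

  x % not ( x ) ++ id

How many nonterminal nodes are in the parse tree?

13

[X [Y [Z x]] % [X [Y [Z not [Z ( [X [Y [Z x]]] )]]] ++ [X [Y [Z id]]]]]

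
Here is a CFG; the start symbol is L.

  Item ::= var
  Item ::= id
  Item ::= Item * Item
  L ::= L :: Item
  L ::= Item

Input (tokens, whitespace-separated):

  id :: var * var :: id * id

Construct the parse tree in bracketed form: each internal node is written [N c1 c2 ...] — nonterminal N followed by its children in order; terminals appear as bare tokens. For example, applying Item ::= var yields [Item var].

[L [L [L [Item id]] :: [Item [Item var] * [Item var]]] :: [Item [Item id] * [Item id]]]

L
L :: Item
L :: Item :: Item
Item :: Item :: Item
id :: Item :: Item
id :: Item * Item :: Item
id :: var * Item :: Item
id :: var * var :: Item
id :: var * var :: Item * Item
id :: var * var :: id * Item
id :: var * var :: id * id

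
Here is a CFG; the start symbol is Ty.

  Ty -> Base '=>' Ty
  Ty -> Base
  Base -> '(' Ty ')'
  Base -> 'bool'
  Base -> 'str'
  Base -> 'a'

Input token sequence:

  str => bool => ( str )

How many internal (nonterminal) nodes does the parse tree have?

8

[Ty [Base str] => [Ty [Base bool] => [Ty [Base ( [Ty [Base str]] )]]]]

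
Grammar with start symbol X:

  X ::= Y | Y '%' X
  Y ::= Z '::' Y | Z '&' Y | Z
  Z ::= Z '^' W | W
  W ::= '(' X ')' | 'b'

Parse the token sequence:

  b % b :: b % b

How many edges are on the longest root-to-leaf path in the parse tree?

[X [Y [Z [W b]]] % [X [Y [Z [W b]] :: [Y [Z [W b]]]] % [X [Y [Z [W b]]]]]]

6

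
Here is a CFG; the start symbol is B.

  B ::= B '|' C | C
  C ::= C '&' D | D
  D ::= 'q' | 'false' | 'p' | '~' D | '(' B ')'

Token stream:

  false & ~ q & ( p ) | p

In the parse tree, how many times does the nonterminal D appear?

[B [B [C [C [C [D false]] & [D ~ [D q]]] & [D ( [B [C [D p]]] )]]] | [C [D p]]]

6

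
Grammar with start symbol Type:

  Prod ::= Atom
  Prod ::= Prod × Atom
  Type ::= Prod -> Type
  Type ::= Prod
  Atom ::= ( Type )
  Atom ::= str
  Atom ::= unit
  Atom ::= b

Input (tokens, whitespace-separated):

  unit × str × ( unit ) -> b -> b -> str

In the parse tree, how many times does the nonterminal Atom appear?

[Type [Prod [Prod [Prod [Atom unit]] × [Atom str]] × [Atom ( [Type [Prod [Atom unit]]] )]] -> [Type [Prod [Atom b]] -> [Type [Prod [Atom b]] -> [Type [Prod [Atom str]]]]]]

7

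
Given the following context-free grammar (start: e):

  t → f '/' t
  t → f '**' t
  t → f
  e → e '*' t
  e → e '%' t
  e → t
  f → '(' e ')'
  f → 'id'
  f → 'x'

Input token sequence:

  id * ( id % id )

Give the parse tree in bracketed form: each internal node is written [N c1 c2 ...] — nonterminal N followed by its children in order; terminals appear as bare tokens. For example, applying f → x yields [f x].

[e [e [t [f id]]] * [t [f ( [e [e [t [f id]]] % [t [f id]]] )]]]

e
e * t
t * t
f * t
id * t
id * f
id * ( e )
id * ( e % t )
id * ( t % t )
id * ( f % t )
id * ( id % t )
id * ( id % f )
id * ( id % id )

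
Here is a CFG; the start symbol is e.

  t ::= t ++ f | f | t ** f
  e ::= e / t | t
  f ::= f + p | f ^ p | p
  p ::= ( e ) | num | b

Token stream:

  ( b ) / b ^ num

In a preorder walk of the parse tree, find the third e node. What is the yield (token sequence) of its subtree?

b

[e [e [t [f [p ( [e [t [f [p b]]]] )]]]] / [t [f [f [p b]] ^ [p num]]]]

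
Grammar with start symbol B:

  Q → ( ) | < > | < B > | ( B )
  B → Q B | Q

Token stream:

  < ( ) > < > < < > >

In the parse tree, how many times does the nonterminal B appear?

5

[B [Q < [B [Q ( )]] >] [B [Q < >] [B [Q < [B [Q < >]] >]]]]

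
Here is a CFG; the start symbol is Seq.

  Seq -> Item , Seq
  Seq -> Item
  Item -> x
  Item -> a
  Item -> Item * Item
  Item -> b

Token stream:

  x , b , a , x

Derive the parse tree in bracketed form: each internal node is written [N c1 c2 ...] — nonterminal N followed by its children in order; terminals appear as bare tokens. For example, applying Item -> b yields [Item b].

Seq
Item , Seq
x , Seq
x , Item , Seq
x , b , Seq
x , b , Item , Seq
x , b , a , Seq
x , b , a , Item
x , b , a , x

[Seq [Item x] , [Seq [Item b] , [Seq [Item a] , [Seq [Item x]]]]]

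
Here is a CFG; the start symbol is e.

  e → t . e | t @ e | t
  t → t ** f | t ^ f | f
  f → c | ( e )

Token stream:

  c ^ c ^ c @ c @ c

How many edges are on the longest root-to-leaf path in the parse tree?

5

[e [t [t [t [f c]] ^ [f c]] ^ [f c]] @ [e [t [f c]] @ [e [t [f c]]]]]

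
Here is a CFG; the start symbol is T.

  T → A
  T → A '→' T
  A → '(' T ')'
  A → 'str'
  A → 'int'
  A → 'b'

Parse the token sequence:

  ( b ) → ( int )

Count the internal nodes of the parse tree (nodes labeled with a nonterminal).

8

[T [A ( [T [A b]] )] → [T [A ( [T [A int]] )]]]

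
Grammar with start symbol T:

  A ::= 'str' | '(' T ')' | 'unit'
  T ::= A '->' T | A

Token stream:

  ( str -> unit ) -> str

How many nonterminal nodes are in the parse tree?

8

[T [A ( [T [A str] -> [T [A unit]]] )] -> [T [A str]]]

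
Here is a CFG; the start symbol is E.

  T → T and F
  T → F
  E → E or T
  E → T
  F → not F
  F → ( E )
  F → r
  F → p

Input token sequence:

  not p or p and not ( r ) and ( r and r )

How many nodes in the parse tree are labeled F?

[E [E [T [F not [F p]]]] or [T [T [T [F p]] and [F not [F ( [E [T [F r]]] )]]] and [F ( [E [T [T [F r]] and [F r]]] )]]]

9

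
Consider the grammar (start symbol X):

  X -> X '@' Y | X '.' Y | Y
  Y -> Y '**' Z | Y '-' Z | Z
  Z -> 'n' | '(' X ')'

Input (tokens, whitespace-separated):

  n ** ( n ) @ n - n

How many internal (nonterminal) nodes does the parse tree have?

13

[X [X [Y [Y [Z n]] ** [Z ( [X [Y [Z n]]] )]]] @ [Y [Y [Z n]] - [Z n]]]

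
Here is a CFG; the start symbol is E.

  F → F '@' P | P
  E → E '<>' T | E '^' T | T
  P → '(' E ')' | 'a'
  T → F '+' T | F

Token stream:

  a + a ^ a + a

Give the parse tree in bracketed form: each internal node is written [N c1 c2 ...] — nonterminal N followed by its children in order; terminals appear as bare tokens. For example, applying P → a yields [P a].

[E [E [T [F [P a]] + [T [F [P a]]]]] ^ [T [F [P a]] + [T [F [P a]]]]]

E
E ^ T
T ^ T
F + T ^ T
P + T ^ T
a + T ^ T
a + F ^ T
a + P ^ T
a + a ^ T
a + a ^ F + T
a + a ^ P + T
a + a ^ a + T
a + a ^ a + F
a + a ^ a + P
a + a ^ a + a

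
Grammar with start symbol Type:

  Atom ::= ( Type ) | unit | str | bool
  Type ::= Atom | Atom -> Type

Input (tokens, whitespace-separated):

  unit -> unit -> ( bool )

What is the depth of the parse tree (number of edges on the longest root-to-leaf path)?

6

[Type [Atom unit] -> [Type [Atom unit] -> [Type [Atom ( [Type [Atom bool]] )]]]]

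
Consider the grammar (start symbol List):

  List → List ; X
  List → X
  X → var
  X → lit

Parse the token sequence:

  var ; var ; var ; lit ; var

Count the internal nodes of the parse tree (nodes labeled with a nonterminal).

[List [List [List [List [List [X var]] ; [X var]] ; [X var]] ; [X lit]] ; [X var]]

10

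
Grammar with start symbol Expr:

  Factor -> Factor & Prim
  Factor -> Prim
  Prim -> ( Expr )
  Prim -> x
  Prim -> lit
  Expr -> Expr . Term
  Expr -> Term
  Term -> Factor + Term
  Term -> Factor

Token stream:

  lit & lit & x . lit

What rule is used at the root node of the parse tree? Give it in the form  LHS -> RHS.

Expr -> Expr . Term

[Expr [Expr [Term [Factor [Factor [Factor [Prim lit]] & [Prim lit]] & [Prim x]]]] . [Term [Factor [Prim lit]]]]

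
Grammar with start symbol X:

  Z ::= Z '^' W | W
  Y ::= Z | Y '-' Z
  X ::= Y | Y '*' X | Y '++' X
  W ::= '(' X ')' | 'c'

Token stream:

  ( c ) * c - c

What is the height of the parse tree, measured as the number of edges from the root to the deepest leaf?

8

[X [Y [Z [W ( [X [Y [Z [W c]]]] )]]] * [X [Y [Y [Z [W c]]] - [Z [W c]]]]]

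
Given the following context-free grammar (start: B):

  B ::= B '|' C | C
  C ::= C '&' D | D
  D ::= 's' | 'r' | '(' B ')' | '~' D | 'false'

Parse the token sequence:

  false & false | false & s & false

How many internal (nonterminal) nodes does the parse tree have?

12

[B [B [C [C [D false]] & [D false]]] | [C [C [C [D false]] & [D s]] & [D false]]]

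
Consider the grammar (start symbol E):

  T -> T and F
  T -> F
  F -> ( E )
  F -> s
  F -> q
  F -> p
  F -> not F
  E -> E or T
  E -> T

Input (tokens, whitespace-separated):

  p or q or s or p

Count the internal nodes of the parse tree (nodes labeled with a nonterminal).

[E [E [E [E [T [F p]]] or [T [F q]]] or [T [F s]]] or [T [F p]]]

12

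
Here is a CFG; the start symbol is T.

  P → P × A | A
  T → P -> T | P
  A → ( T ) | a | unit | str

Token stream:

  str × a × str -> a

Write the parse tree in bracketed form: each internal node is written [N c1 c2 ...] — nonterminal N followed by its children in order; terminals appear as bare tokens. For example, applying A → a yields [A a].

[T [P [P [P [A str]] × [A a]] × [A str]] -> [T [P [A a]]]]

T
P -> T
P × A -> T
P × A × A -> T
A × A × A -> T
str × A × A -> T
str × a × A -> T
str × a × str -> T
str × a × str -> P
str × a × str -> A
str × a × str -> a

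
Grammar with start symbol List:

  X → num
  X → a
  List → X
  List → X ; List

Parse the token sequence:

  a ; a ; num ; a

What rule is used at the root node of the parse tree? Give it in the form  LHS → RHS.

List → X ; List

[List [X a] ; [List [X a] ; [List [X num] ; [List [X a]]]]]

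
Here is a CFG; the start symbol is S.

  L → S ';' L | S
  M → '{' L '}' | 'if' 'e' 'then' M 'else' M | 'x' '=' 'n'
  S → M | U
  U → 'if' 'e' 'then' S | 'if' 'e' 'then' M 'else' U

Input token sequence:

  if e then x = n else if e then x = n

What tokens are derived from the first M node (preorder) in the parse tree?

x = n

[S [U if e then [M x = n] else [U if e then [S [M x = n]]]]]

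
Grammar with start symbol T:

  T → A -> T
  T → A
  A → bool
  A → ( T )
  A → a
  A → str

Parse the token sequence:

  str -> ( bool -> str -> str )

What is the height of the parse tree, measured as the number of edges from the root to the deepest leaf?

[T [A str] -> [T [A ( [T [A bool] -> [T [A str] -> [T [A str]]]] )]]]

7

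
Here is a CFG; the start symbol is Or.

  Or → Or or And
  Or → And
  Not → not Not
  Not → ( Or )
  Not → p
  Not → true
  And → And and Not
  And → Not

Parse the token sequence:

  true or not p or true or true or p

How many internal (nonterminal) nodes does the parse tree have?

16

[Or [Or [Or [Or [Or [And [Not true]]] or [And [Not not [Not p]]]] or [And [Not true]]] or [And [Not true]]] or [And [Not p]]]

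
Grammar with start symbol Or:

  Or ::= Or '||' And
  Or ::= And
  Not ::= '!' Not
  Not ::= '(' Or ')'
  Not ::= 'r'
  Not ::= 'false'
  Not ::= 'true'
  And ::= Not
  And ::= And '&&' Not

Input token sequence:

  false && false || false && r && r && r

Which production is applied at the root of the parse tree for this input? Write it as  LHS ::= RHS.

[Or [Or [And [And [Not false]] && [Not false]]] || [And [And [And [And [Not false]] && [Not r]] && [Not r]] && [Not r]]]

Or ::= Or '||' And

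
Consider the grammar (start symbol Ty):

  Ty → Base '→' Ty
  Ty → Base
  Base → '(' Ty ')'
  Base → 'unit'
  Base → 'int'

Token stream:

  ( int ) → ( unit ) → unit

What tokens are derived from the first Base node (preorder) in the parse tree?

( int )

[Ty [Base ( [Ty [Base int]] )] → [Ty [Base ( [Ty [Base unit]] )] → [Ty [Base unit]]]]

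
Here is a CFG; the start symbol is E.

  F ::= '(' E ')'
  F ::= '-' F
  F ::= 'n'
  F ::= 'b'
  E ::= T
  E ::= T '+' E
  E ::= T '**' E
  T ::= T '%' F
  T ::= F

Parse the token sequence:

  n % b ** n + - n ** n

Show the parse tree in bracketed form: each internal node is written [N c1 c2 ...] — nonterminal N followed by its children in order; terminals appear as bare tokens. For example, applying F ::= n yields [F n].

E
T ** E
T % F ** E
F % F ** E
n % F ** E
n % b ** E
n % b ** T + E
n % b ** F + E
n % b ** n + E
n % b ** n + T ** E
n % b ** n + F ** E
n % b ** n + - F ** E
n % b ** n + - n ** E
n % b ** n + - n ** T
n % b ** n + - n ** F
n % b ** n + - n ** n

[E [T [T [F n]] % [F b]] ** [E [T [F n]] + [E [T [F - [F n]]] ** [E [T [F n]]]]]]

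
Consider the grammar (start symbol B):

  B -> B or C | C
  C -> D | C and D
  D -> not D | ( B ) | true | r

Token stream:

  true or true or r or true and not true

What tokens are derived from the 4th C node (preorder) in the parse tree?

true and not true

[B [B [B [B [C [D true]]] or [C [D true]]] or [C [D r]]] or [C [C [D true]] and [D not [D true]]]]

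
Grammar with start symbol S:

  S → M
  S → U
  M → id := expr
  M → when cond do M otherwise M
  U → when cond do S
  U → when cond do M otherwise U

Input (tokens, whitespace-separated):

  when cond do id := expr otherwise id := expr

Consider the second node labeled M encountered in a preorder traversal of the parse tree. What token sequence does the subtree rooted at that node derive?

id := expr

[S [M when cond do [M id := expr] otherwise [M id := expr]]]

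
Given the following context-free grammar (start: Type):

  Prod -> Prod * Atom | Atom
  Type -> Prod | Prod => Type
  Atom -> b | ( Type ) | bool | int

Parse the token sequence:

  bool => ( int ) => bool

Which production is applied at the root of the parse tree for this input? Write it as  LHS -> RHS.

[Type [Prod [Atom bool]] => [Type [Prod [Atom ( [Type [Prod [Atom int]]] )]] => [Type [Prod [Atom bool]]]]]

Type -> Prod => Type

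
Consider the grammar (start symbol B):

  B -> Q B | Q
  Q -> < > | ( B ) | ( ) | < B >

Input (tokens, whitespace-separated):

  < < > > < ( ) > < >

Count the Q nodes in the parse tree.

5

[B [Q < [B [Q < >]] >] [B [Q < [B [Q ( )]] >] [B [Q < >]]]]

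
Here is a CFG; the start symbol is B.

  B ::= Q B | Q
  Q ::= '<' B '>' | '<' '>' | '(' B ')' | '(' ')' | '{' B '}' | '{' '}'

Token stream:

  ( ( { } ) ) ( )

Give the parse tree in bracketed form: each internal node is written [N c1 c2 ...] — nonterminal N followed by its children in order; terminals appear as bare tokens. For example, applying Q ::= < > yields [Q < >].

[B [Q ( [B [Q ( [B [Q { }]] )]] )] [B [Q ( )]]]

B
Q B
( B ) B
( Q ) B
( ( B ) ) B
( ( Q ) ) B
( ( { } ) ) B
( ( { } ) ) Q
( ( { } ) ) ( )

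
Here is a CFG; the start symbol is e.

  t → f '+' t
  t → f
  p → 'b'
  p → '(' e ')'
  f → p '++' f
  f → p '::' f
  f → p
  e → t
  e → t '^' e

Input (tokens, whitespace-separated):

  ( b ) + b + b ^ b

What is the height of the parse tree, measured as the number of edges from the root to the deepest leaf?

[e [t [f [p ( [e [t [f [p b]]]] )]] + [t [f [p b]] + [t [f [p b]]]]] ^ [e [t [f [p b]]]]]

8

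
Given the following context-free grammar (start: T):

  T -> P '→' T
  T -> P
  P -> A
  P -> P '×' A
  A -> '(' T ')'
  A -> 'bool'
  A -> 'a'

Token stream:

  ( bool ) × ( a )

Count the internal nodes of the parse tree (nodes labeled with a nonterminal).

[T [P [P [A ( [T [P [A bool]]] )]] × [A ( [T [P [A a]]] )]]]

11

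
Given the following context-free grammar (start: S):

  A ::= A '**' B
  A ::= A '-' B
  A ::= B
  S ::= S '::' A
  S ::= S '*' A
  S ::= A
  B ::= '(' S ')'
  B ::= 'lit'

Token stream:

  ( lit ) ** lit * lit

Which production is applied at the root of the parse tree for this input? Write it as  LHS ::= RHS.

[S [S [A [A [B ( [S [A [B lit]]] )]] ** [B lit]]] * [A [B lit]]]

S ::= S '*' A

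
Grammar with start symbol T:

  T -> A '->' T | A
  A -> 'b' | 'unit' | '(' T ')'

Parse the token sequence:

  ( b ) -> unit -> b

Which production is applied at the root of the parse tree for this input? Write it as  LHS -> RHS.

[T [A ( [T [A b]] )] -> [T [A unit] -> [T [A b]]]]

T -> A '->' T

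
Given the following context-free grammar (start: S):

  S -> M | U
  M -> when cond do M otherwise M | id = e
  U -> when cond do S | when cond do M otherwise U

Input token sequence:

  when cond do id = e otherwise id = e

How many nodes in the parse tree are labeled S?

1

[S [M when cond do [M id = e] otherwise [M id = e]]]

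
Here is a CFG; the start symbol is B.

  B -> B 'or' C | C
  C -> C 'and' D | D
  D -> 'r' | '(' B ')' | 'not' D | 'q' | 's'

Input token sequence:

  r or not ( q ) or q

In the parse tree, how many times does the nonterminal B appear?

[B [B [B [C [D r]]] or [C [D not [D ( [B [C [D q]]] )]]]] or [C [D q]]]

4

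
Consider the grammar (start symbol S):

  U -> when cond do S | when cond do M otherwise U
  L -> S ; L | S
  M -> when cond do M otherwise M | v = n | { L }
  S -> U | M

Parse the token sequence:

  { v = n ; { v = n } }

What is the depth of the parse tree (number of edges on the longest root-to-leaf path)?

[S [M { [L [S [M v = n]] ; [L [S [M { [L [S [M v = n]]] }]]]] }]]

9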